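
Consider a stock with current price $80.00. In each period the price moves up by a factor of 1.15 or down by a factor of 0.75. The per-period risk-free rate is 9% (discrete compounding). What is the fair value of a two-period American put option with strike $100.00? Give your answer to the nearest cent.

$20.00

Risk-neutral probability p = (1 + 0.09 − 0.75)/(1.15 − 0.75) = 0.3400/0.4000 = 0.8500
Terminal stock prices: S_uu = 105.8, S_ud = 69, S_dd = 45
Terminal payoffs (K − S): max(-5.8, 0) = 0, max(31, 0) = 31, max(55, 0) = 55
Node u (S = 92): continuation = 1/1.09·[0.8500·0.0000 + 0.1500·31.0000] = 4.2661; exercise value = 8.0000 > continuation, so V_u = 8.0000 (exercise)
Node d (S = 60): continuation = 1/1.09·[0.8500·31.0000 + 0.1500·55.0000] = 31.7431; exercise value = 40.0000 > continuation, so V_d = 40.0000 (exercise)
Node 0 (S = 80): continuation = 1/1.09·[0.8500·8.0000 + 0.1500·40.0000] = 11.7431; exercise value = 20.0000 > continuation, so V_0 = 20.0000 (exercise)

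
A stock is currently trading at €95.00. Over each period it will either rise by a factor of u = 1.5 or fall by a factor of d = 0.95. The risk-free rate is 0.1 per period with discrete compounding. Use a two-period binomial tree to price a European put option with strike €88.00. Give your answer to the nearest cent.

Risk-neutral probability p = (1 + 0.1 − 0.95)/(1.5 − 0.95) = 0.1500/0.5500 = 0.2727
Terminal stock prices: S_uu = 213.8, S_ud = 135.4, S_dd = 85.74
Terminal payoffs (K − S): max(-125.8, 0) = 0, max(-47.38, 0) = 0, max(2.263, 0) = 2.263
Node u (S = 142.5): V_u = 1/1.1·[0.2727·0.0000 + 0.7273·0.0000] = 0.0000
Node d (S = 90.25): V_d = 1/1.1·[0.2727·0.0000 + 0.7273·2.2625] = 1.4959
Node 0 (S = 95): V_0 = 1/1.1·[0.2727·0.0000 + 0.7273·1.4959] = 0.9890

€0.99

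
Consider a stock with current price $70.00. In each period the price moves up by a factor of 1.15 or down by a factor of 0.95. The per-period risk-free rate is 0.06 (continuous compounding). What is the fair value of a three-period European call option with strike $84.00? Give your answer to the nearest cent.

Risk-neutral probability p = (e^0.06 − 0.95)/(1.15 − 0.95) = 0.1118/0.2000 = 0.5592
Terminal stock prices: S_uuu = 106.5, S_uud = 87.95, S_udd = 72.65, S_ddd = 60.02
Terminal payoffs (S − K): max(22.46, 0) = 22.46, max(3.946, 0) = 3.946, max(-11.35, 0) = 0, max(-23.98, 0) = 0
Node uu (S = 92.57): V_uu = e^(−0.06)·[0.5592·22.4612 + 0.4408·3.9462] = 13.4668
Node ud (S = 76.47): V_ud = e^(−0.06)·[0.5592·3.9462 + 0.4408·0.0000] = 2.0782
Node dd (S = 63.17): V_dd = e^(−0.06)·[0.5592·0.0000 + 0.4408·0.0000] = 0.0000
Node u (S = 80.5): V_u = e^(−0.06)·[0.5592·13.4668 + 0.4408·2.0782] = 7.9546
Node d (S = 66.5): V_d = e^(−0.06)·[0.5592·2.0782 + 0.4408·0.0000] = 1.0944
Node 0 (S = 70): V_0 = e^(−0.06)·[0.5592·7.9546 + 0.4408·1.0944] = 4.6434

$4.64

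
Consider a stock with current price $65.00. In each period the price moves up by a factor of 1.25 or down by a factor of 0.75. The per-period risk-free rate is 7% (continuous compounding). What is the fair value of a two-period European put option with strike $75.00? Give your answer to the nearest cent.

$9.81

Risk-neutral probability p = (e^0.07 − 0.75)/(1.25 − 0.75) = 0.3225/0.5000 = 0.6450
Terminal stock prices: S_uu = 101.6, S_ud = 60.94, S_dd = 36.56
Terminal payoffs (K − S): max(-26.56, 0) = 0, max(14.06, 0) = 14.06, max(38.44, 0) = 38.44
Node u (S = 81.25): V_u = e^(−0.07)·[0.6450·0.0000 + 0.3550·14.0625] = 4.6545
Node d (S = 48.75): V_d = e^(−0.07)·[0.6450·14.0625 + 0.3550·38.4375] = 21.1795
Node 0 (S = 65): V_0 = e^(−0.07)·[0.6450·4.6545 + 0.3550·21.1795] = 9.8093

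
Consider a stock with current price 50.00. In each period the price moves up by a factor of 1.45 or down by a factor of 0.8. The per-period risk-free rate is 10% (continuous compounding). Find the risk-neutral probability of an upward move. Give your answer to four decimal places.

p = 0.4695

Risk-neutral probability p = (e^0.1 − 0.8)/(1.45 − 0.8) = 0.3052/0.6500 = 0.4695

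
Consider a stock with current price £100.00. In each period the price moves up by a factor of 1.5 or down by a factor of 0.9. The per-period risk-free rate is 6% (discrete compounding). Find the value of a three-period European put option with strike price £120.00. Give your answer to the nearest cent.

Risk-neutral probability p = (1 + 0.06 − 0.9)/(1.5 − 0.9) = 0.1600/0.6000 = 0.2667
Terminal stock prices: S_uuu = 337.5, S_uud = 202.5, S_udd = 121.5, S_ddd = 72.9
Terminal payoffs (K − S): max(-217.5, 0) = 0, max(-82.5, 0) = 0, max(-1.5, 0) = 0, max(47.1, 0) = 47.1
Node uu (S = 225): V_uu = 1/1.06·[0.2667·0.0000 + 0.7333·0.0000] = 0.0000
Node ud (S = 135): V_ud = 1/1.06·[0.2667·0.0000 + 0.7333·0.0000] = 0.0000
Node dd (S = 81): V_dd = 1/1.06·[0.2667·0.0000 + 0.7333·47.1000] = 32.5849
Node u (S = 150): V_u = 1/1.06·[0.2667·0.0000 + 0.7333·0.0000] = 0.0000
Node d (S = 90): V_d = 1/1.06·[0.2667·0.0000 + 0.7333·32.5849] = 22.5430
Node 0 (S = 100): V_0 = 1/1.06·[0.2667·0.0000 + 0.7333·22.5430] = 15.5958

£15.60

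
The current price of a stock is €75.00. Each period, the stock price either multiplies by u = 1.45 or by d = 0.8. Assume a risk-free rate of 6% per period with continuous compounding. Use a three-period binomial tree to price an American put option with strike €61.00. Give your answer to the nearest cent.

€4.11

Risk-neutral probability p = (e^0.06 − 0.8)/(1.45 − 0.8) = 0.2618/0.6500 = 0.4028
Terminal stock prices: S_uuu = 228.6, S_uud = 126.2, S_udd = 69.6, S_ddd = 38.4
Terminal payoffs (K − S): max(-167.6, 0) = 0, max(-65.15, 0) = 0, max(-8.6, 0) = 0, max(22.6, 0) = 22.6
Node uu (S = 157.7): continuation = e^(−0.06)·[0.4028·0.0000 + 0.5972·0.0000] = 0.0000; exercise value = 0.0000 ≤ continuation, so V_uu = 0.0000
Node ud (S = 87): continuation = e^(−0.06)·[0.4028·0.0000 + 0.5972·0.0000] = 0.0000; exercise value = 0.0000 ≤ continuation, so V_ud = 0.0000
Node dd (S = 48): continuation = e^(−0.06)·[0.4028·0.0000 + 0.5972·22.6000] = 12.7102; exercise value = 13.0000 > continuation, so V_dd = 13.0000 (exercise)
Node u (S = 108.8): continuation = e^(−0.06)·[0.4028·0.0000 + 0.5972·0.0000] = 0.0000; exercise value = 0.0000 ≤ continuation, so V_u = 0.0000
Node d (S = 60): continuation = e^(−0.06)·[0.4028·0.0000 + 0.5972·13.0000] = 7.3112; exercise value = 1.0000 ≤ continuation, so V_d = 7.3112
Node 0 (S = 75): continuation = e^(−0.06)·[0.4028·0.0000 + 0.5972·7.3112] = 4.1118; exercise value = 0.0000 ≤ continuation, so V_0 = 4.1118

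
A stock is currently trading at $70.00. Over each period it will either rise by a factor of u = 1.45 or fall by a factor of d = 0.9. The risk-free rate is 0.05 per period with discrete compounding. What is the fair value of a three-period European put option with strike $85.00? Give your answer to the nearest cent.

Risk-neutral probability p = (1 + 0.05 − 0.9)/(1.45 − 0.9) = 0.1500/0.5500 = 0.2727
Terminal stock prices: S_uuu = 213.4, S_uud = 132.5, S_udd = 82.22, S_ddd = 51.03
Terminal payoffs (K − S): max(-128.4, 0) = 0, max(-47.46, 0) = 0, max(2.785, 0) = 2.785, max(33.97, 0) = 33.97
Node uu (S = 147.2): V_uu = 1/1.05·[0.2727·0.0000 + 0.7273·0.0000] = 0.0000
Node ud (S = 91.35): V_ud = 1/1.05·[0.2727·0.0000 + 0.7273·2.7850] = 1.9290
Node dd (S = 56.7): V_dd = 1/1.05·[0.2727·2.7850 + 0.7273·33.9700] = 24.2524
Node u (S = 101.5): V_u = 1/1.05·[0.2727·0.0000 + 0.7273·1.9290] = 1.3361
Node d (S = 63): V_d = 1/1.05·[0.2727·1.9290 + 0.7273·24.2524] = 17.2992
Node 0 (S = 70): V_0 = 1/1.05·[0.2727·1.3361 + 0.7273·17.2992] = 12.3292

$12.33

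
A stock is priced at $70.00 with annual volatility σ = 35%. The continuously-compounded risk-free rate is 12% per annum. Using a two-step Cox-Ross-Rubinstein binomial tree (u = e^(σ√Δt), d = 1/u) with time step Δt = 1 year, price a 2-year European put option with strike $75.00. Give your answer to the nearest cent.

$7.17

CRR parameters: u = e^(σ√Δt) = e^(0.35·√1) = 1.4191, d = 1/u = 0.7047
Per-period rate: rΔt = 0.12·1 = 0.12, so R = e^0.12 = 1.1275
Risk-neutral probability p = (e^0.12 − 0.7047)/(1.4191 − 0.7047) = 0.4228/0.7144 = 0.5919
Terminal stock prices: S_uu = 141, S_ud = 70, S_dd = 34.76
Terminal payoffs (K − S): max(-65.96, 0) = 0, max(5, 0) = 5, max(40.24, 0) = 40.24
Node u (S = 99.33): V_u = e^(−0.12)·[0.5919·0.0000 + 0.4081·5.0000] = 1.8100
Node d (S = 49.33): V_d = e^(−0.12)·[0.5919·5.0000 + 0.4081·40.2390] = 17.1909
Node 0 (S = 70): V_0 = e^(−0.12)·[0.5919·1.8100 + 0.4081·17.1909] = 7.1731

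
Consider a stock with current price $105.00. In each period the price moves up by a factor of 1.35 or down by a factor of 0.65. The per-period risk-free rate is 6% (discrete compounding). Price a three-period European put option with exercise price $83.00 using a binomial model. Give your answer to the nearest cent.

Risk-neutral probability p = (1 + 0.06 − 0.65)/(1.35 − 0.65) = 0.4100/0.7000 = 0.5857
Terminal stock prices: S_uuu = 258.3, S_uud = 124.4, S_udd = 59.89, S_ddd = 28.84
Terminal payoffs (K − S): max(-175.3, 0) = 0, max(-41.39, 0) = 0, max(23.11, 0) = 23.11, max(54.16, 0) = 54.16
Node uu (S = 191.4): V_uu = 1/1.06·[0.5857·0.0000 + 0.4143·0.0000] = 0.0000
Node ud (S = 92.14): V_ud = 1/1.06·[0.5857·0.0000 + 0.4143·23.1106] = 9.0325
Node dd (S = 44.36): V_dd = 1/1.06·[0.5857·23.1106 + 0.4143·54.1644] = 33.9394
Node u (S = 141.8): V_u = 1/1.06·[0.5857·0.0000 + 0.4143·9.0325] = 3.5302
Node d (S = 68.25): V_d = 1/1.06·[0.5857·9.0325 + 0.4143·33.9394] = 18.2557
Node 0 (S = 105): V_0 = 1/1.06·[0.5857·3.5302 + 0.4143·18.2557] = 9.0856

$9.09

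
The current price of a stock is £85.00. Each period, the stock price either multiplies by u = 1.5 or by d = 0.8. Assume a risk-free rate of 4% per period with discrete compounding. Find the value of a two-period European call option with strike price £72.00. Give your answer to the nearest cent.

Risk-neutral probability p = (1 + 0.04 − 0.8)/(1.5 − 0.8) = 0.2400/0.7000 = 0.3429
Terminal stock prices: S_uu = 191.2, S_ud = 102, S_dd = 54.4
Terminal payoffs (S − K): max(119.2, 0) = 119.2, max(30, 0) = 30, max(-17.6, 0) = 0
Node u (S = 127.5): V_u = 1/1.04·[0.3429·119.2500 + 0.6571·30.0000] = 58.2692
Node d (S = 68): V_d = 1/1.04·[0.3429·30.0000 + 0.6571·0.0000] = 9.8901
Node 0 (S = 85): V_0 = 1/1.04·[0.3429·58.2692 + 0.6571·9.8901] = 25.4589

£25.46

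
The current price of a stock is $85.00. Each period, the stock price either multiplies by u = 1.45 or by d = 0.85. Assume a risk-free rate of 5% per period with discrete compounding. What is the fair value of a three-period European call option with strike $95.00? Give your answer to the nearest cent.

$16.18

Risk-neutral probability p = (1 + 0.05 − 0.85)/(1.45 − 0.85) = 0.2000/0.6000 = 0.3333
Terminal stock prices: S_uuu = 259.1, S_uud = 151.9, S_udd = 89.05, S_ddd = 52.2
Terminal payoffs (S − K): max(164.1, 0) = 164.1, max(56.91, 0) = 56.91, max(-5.952, 0) = 0, max(-42.8, 0) = 0
Node uu (S = 178.7): V_uu = 1/1.05·[0.3333·164.1331 + 0.6667·56.9056] = 88.2363
Node ud (S = 104.8): V_ud = 1/1.05·[0.3333·56.9056 + 0.6667·0.0000] = 18.0653
Node dd (S = 61.41): V_dd = 1/1.05·[0.3333·0.0000 + 0.6667·0.0000] = 0.0000
Node u (S = 123.2): V_u = 1/1.05·[0.3333·88.2363 + 0.6667·18.0653] = 39.4815
Node d (S = 72.25): V_d = 1/1.05·[0.3333·18.0653 + 0.6667·0.0000] = 5.7350
Node 0 (S = 85): V_0 = 1/1.05·[0.3333·39.4815 + 0.6667·5.7350] = 16.1751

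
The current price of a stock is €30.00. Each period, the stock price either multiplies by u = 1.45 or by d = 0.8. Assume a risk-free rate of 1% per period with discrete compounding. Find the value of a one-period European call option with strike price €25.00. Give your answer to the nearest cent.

€5.92

Risk-neutral probability p = (1 + 0.01 − 0.8)/(1.45 − 0.8) = 0.2100/0.6500 = 0.3231
Terminal stock prices: S_u = 43.5, S_d = 24
Terminal payoffs (S − K): max(18.5, 0) = 18.5, max(-1, 0) = 0
Node 0 (S = 30): V_0 = 1/1.01·[0.3231·18.5000 + 0.6769·0.0000] = 5.9177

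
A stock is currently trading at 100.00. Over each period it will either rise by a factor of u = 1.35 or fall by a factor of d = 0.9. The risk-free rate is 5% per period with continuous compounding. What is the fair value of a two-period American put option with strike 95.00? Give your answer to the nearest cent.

Risk-neutral probability p = (e^0.05 − 0.9)/(1.35 − 0.9) = 0.1513/0.4500 = 0.3362
Terminal stock prices: S_uu = 182.3, S_ud = 121.5, S_dd = 81
Terminal payoffs (K − S): max(-87.25, 0) = 0, max(-26.5, 0) = 0, max(14, 0) = 14
Node u (S = 135): continuation = e^(−0.05)·[0.3362·0.0000 + 0.6638·0.0000] = 0.0000; exercise value = 0.0000 ≤ continuation, so V_u = 0.0000
Node d (S = 90): continuation = e^(−0.05)·[0.3362·0.0000 + 0.6638·14.0000] = 8.8405; exercise value = 5.0000 ≤ continuation, so V_d = 8.8405
Node 0 (S = 100): continuation = e^(−0.05)·[0.3362·0.0000 + 0.6638·8.8405] = 5.5825; exercise value = 0.0000 ≤ continuation, so V_0 = 5.5825

5.58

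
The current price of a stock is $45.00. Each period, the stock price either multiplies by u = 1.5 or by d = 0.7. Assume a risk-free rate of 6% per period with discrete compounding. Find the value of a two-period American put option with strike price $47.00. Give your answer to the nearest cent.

Risk-neutral probability p = (1 + 0.06 − 0.7)/(1.5 − 0.7) = 0.3600/0.8000 = 0.4500
Terminal stock prices: S_uu = 101.2, S_ud = 47.25, S_dd = 22.05
Terminal payoffs (K − S): max(-54.25, 0) = 0, max(-0.25, 0) = 0, max(24.95, 0) = 24.95
Node u (S = 67.5): continuation = 1/1.06·[0.4500·0.0000 + 0.5500·0.0000] = 0.0000; exercise value = 0.0000 ≤ continuation, so V_u = 0.0000
Node d (S = 31.5): continuation = 1/1.06·[0.4500·0.0000 + 0.5500·24.9500] = 12.9458; exercise value = 15.5000 > continuation, so V_d = 15.5000 (exercise)
Node 0 (S = 45): continuation = 1/1.06·[0.4500·0.0000 + 0.5500·15.5000] = 8.0425; exercise value = 2.0000 ≤ continuation, so V_0 = 8.0425

$8.04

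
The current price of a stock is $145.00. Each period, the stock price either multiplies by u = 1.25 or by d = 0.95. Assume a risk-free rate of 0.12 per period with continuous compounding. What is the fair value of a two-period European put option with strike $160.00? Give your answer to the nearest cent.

Risk-neutral probability p = (e^0.12 − 0.95)/(1.25 − 0.95) = 0.1775/0.3000 = 0.5917
Terminal stock prices: S_uu = 226.6, S_ud = 172.2, S_dd = 130.9
Terminal payoffs (K − S): max(-66.56, 0) = 0, max(-12.19, 0) = 0, max(29.14, 0) = 29.14
Node u (S = 181.2): V_u = e^(−0.12)·[0.5917·0.0000 + 0.4083·0.0000] = 0.0000
Node d (S = 137.8): V_d = e^(−0.12)·[0.5917·0.0000 + 0.4083·29.1375] = 10.5527
Node 0 (S = 145): V_0 = e^(−0.12)·[0.5917·0.0000 + 0.4083·10.5527] = 3.8218

$3.82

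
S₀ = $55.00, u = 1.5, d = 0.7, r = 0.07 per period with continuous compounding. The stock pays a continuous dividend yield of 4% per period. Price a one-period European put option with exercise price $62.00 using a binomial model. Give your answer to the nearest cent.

$12.86

Per-period risk-free factor R = e^0.07 = 1.0725; dividend-adjusted growth = e^(0.07−0.04) = 1.0305.
Risk-neutral probability p = (1.0305 − 0.7)/(1.5 − 0.7) = 0.3305/0.8000 = 0.4131
Terminal stock prices: S_u = 82.5, S_d = 38.5
Terminal payoffs (K − S): max(-20.5, 0) = 0, max(23.5, 0) = 23.5
Node 0 (S = 55): V_0 = e^(−0.07)·[0.4131·0.0000 + 0.5869·23.5000] = 12.8604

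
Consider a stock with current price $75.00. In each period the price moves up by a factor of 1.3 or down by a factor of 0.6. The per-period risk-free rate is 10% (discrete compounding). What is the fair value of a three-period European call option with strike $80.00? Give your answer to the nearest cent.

$23.21

Risk-neutral probability p = (1 + 0.1 − 0.6)/(1.3 − 0.6) = 0.5000/0.7000 = 0.7143
Terminal stock prices: S_uuu = 164.8, S_uud = 76.05, S_udd = 35.1, S_ddd = 16.2
Terminal payoffs (S − K): max(84.78, 0) = 84.78, max(-3.95, 0) = 0, max(-44.9, 0) = 0, max(-63.8, 0) = 0
Node uu (S = 126.8): V_uu = 1/1.1·[0.7143·84.7750 + 0.2857·0.0000] = 55.0487
Node ud (S = 58.5): V_ud = 1/1.1·[0.7143·0.0000 + 0.2857·0.0000] = 0.0000
Node dd (S = 27): V_dd = 1/1.1·[0.7143·0.0000 + 0.2857·0.0000] = 0.0000
Node u (S = 97.5): V_u = 1/1.1·[0.7143·55.0487 + 0.2857·0.0000] = 35.7459
Node d (S = 45): V_d = 1/1.1·[0.7143·0.0000 + 0.2857·0.0000] = 0.0000
Node 0 (S = 75): V_0 = 1/1.1·[0.7143·35.7459 + 0.2857·0.0000] = 23.2116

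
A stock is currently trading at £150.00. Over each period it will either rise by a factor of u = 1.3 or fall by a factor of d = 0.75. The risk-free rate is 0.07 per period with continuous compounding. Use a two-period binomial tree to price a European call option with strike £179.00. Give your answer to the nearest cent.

£22.27

Risk-neutral probability p = (e^0.07 − 0.75)/(1.3 − 0.75) = 0.3225/0.5500 = 0.5864
Terminal stock prices: S_uu = 253.5, S_ud = 146.2, S_dd = 84.38
Terminal payoffs (S − K): max(74.5, 0) = 74.5, max(-32.75, 0) = 0, max(-94.62, 0) = 0
Node u (S = 195): V_u = e^(−0.07)·[0.5864·74.5000 + 0.4136·0.0000] = 40.7318
Node d (S = 112.5): V_d = e^(−0.07)·[0.5864·0.0000 + 0.4136·0.0000] = 0.0000
Node 0 (S = 150): V_0 = e^(−0.07)·[0.5864·40.7318 + 0.4136·0.0000] = 22.2695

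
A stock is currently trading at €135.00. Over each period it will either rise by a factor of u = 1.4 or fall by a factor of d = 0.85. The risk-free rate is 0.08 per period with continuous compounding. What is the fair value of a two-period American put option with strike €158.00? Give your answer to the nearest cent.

Risk-neutral probability p = (e^0.08 − 0.85)/(1.4 − 0.85) = 0.2333/0.5500 = 0.4242
Terminal stock prices: S_uu = 264.6, S_ud = 160.7, S_dd = 97.54
Terminal payoffs (K − S): max(-106.6, 0) = 0, max(-2.65, 0) = 0, max(60.46, 0) = 60.46
Node u (S = 189): continuation = e^(−0.08)·[0.4242·0.0000 + 0.5758·0.0000] = 0.0000; exercise value = 0.0000 ≤ continuation, so V_u = 0.0000
Node d (S = 114.8): continuation = e^(−0.08)·[0.4242·0.0000 + 0.5758·60.4625] = 32.1400; exercise value = 43.2500 > continuation, so V_d = 43.2500 (exercise)
Node 0 (S = 135): continuation = e^(−0.08)·[0.4242·0.0000 + 0.5758·43.2500] = 22.9904; exercise value = 23.0000 > continuation, so V_0 = 23.0000 (exercise)

€23.00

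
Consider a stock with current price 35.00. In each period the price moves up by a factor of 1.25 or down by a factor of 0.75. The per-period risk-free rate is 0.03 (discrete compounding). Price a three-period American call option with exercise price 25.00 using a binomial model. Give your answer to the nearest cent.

13.04

Risk-neutral probability p = (1 + 0.03 − 0.75)/(1.25 − 0.75) = 0.2800/0.5000 = 0.5600
Terminal stock prices: S_uuu = 68.36, S_uud = 41.02, S_udd = 24.61, S_ddd = 14.77
Terminal payoffs (S − K): max(43.36, 0) = 43.36, max(16.02, 0) = 16.02, max(-0.3906, 0) = 0, max(-10.23, 0) = 0
Node uu (S = 54.69): continuation = 1/1.03·[0.5600·43.3594 + 0.4400·16.0156] = 30.4157; exercise value = 29.6875 ≤ continuation, so V_uu = 30.4157
Node ud (S = 32.81): continuation = 1/1.03·[0.5600·16.0156 + 0.4400·0.0000] = 8.7075; exercise value = 7.8125 ≤ continuation, so V_ud = 8.7075
Node dd (S = 19.69): continuation = 1/1.03·[0.5600·0.0000 + 0.4400·0.0000] = 0.0000; exercise value = 0.0000 ≤ continuation, so V_dd = 0.0000
Node u (S = 43.75): continuation = 1/1.03·[0.5600·30.4157 + 0.4400·8.7075] = 20.2564; exercise value = 18.7500 ≤ continuation, so V_u = 20.2564
Node d (S = 26.25): continuation = 1/1.03·[0.5600·8.7075 + 0.4400·0.0000] = 4.7342; exercise value = 1.2500 ≤ continuation, so V_d = 4.7342
Node 0 (S = 35): continuation = 1/1.03·[0.5600·20.2564 + 0.4400·4.7342] = 13.0356; exercise value = 10.0000 ≤ continuation, so V_0 = 13.0356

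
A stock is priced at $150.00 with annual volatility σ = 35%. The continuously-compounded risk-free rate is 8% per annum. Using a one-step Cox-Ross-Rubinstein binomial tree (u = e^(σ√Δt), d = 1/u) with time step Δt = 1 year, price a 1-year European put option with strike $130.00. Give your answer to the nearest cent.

$10.54

CRR parameters: u = e^(σ√Δt) = e^(0.35·√1) = 1.4191, d = 1/u = 0.7047
Per-period rate: rΔt = 0.08·1 = 0.08, so R = e^0.08 = 1.0833
Risk-neutral probability p = (e^0.08 − 0.7047)/(1.4191 − 0.7047) = 0.3786/0.7144 = 0.5300
Terminal stock prices: S_u = 212.9, S_d = 105.7
Terminal payoffs (K − S): max(-82.86, 0) = 0, max(24.3, 0) = 24.3
Node 0 (S = 150): V_0 = e^(−0.08)·[0.5300·0.0000 + 0.4700·24.2968] = 10.5422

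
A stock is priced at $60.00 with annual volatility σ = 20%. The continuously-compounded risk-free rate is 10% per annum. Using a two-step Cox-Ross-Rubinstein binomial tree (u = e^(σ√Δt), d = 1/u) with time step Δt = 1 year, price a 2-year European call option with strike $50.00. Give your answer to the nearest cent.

CRR parameters: u = e^(σ√Δt) = e^(0.2·√1) = 1.2214, d = 1/u = 0.8187
Per-period rate: rΔt = 0.1·1 = 0.1, so R = e^0.1 = 1.1052
Risk-neutral probability p = (e^0.1 − 0.8187)/(1.2214 − 0.8187) = 0.2864/0.4027 = 0.7113
Terminal stock prices: S_uu = 89.51, S_ud = 60, S_dd = 40.22
Terminal payoffs (S − K): max(39.51, 0) = 39.51, max(10, 0) = 10, max(-9.781, 0) = 0
Node u (S = 73.28): V_u = e^(−0.1)·[0.7113·39.5095 + 0.2887·10.0000] = 28.0423
Node d (S = 49.12): V_d = e^(−0.1)·[0.7113·10.0000 + 0.2887·0.0000] = 6.4365
Node 0 (S = 60): V_0 = e^(−0.1)·[0.7113·28.0423 + 0.2887·6.4365] = 19.7307

$19.73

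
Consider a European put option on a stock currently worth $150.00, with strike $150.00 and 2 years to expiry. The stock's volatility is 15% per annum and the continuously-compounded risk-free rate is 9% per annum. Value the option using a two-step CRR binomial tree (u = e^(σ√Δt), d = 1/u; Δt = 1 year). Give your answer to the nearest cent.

CRR parameters: u = e^(σ√Δt) = e^(0.15·√1) = 1.1618, d = 1/u = 0.8607
Per-period rate: rΔt = 0.09·1 = 0.09, so R = e^0.09 = 1.0942
Risk-neutral probability p = (e^0.09 − 0.8607)/(1.1618 − 0.8607) = 0.2335/0.3011 = 0.7753
Terminal stock prices: S_uu = 202.5, S_ud = 150, S_dd = 111.1
Terminal payoffs (K − S): max(-52.48, 0) = 0, max(0, 0) = 0, max(38.88, 0) = 38.88
Node u (S = 174.3): V_u = e^(−0.09)·[0.7753·0.0000 + 0.2247·0.0000] = 0.0000
Node d (S = 129.1): V_d = e^(−0.09)·[0.7753·0.0000 + 0.2247·38.8773] = 7.9835
Node 0 (S = 150): V_0 = e^(−0.09)·[0.7753·0.0000 + 0.2247·7.9835] = 1.6394

$1.64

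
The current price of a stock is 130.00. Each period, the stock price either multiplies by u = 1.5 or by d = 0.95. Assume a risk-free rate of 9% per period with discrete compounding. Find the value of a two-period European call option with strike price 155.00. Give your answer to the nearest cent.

Risk-neutral probability p = (1 + 0.09 − 0.95)/(1.5 − 0.95) = 0.1400/0.5500 = 0.2545
Terminal stock prices: S_uu = 292.5, S_ud = 185.2, S_dd = 117.3
Terminal payoffs (S − K): max(137.5, 0) = 137.5, max(30.25, 0) = 30.25, max(-37.67, 0) = 0
Node u (S = 195): V_u = 1/1.09·[0.2545·137.5000 + 0.7455·30.2500] = 52.7982
Node d (S = 123.5): V_d = 1/1.09·[0.2545·30.2500 + 0.7455·0.0000] = 7.0642
Node 0 (S = 130): V_0 = 1/1.09·[0.2545·52.7982 + 0.7455·7.0642] = 17.1611

17.16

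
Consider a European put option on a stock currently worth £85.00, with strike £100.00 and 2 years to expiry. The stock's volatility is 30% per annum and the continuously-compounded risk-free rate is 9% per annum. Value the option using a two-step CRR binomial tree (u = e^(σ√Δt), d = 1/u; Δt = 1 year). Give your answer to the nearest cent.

£13.96

CRR parameters: u = e^(σ√Δt) = e^(0.3·√1) = 1.3499, d = 1/u = 0.7408
Per-period rate: rΔt = 0.09·1 = 0.09, so R = e^0.09 = 1.0942
Risk-neutral probability p = (e^0.09 − 0.7408)/(1.3499 − 0.7408) = 0.3534/0.6090 = 0.5802
Terminal stock prices: S_uu = 154.9, S_ud = 85, S_dd = 46.65
Terminal payoffs (K − S): max(-54.88, 0) = 0, max(15, 0) = 15, max(53.35, 0) = 53.35
Node u (S = 114.7): V_u = e^(−0.09)·[0.5802·0.0000 + 0.4198·15.0000] = 5.7552
Node d (S = 62.97): V_d = e^(−0.09)·[0.5802·15.0000 + 0.4198·53.3510] = 28.4236
Node 0 (S = 85): V_0 = e^(−0.09)·[0.5802·5.7552 + 0.4198·28.4236] = 13.9573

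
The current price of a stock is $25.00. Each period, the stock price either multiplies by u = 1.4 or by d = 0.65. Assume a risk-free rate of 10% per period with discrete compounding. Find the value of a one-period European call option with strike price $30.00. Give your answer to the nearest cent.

Risk-neutral probability p = (1 + 0.1 − 0.65)/(1.4 − 0.65) = 0.4500/0.7500 = 0.6000
Terminal stock prices: S_u = 35, S_d = 16.25
Terminal payoffs (S − K): max(5, 0) = 5, max(-13.75, 0) = 0
Node 0 (S = 25): V_0 = 1/1.1·[0.6000·5.0000 + 0.4000·0.0000] = 2.7273

$2.73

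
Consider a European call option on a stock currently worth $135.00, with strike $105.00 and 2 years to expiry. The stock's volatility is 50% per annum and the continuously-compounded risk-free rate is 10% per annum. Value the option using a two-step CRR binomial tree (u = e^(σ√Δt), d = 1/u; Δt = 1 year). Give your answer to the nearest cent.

$61.36

CRR parameters: u = e^(σ√Δt) = e^(0.5·√1) = 1.6487, d = 1/u = 0.6065
Per-period rate: rΔt = 0.1·1 = 0.1, so R = e^0.1 = 1.1052
Risk-neutral probability p = (e^0.1 − 0.6065)/(1.6487 − 0.6065) = 0.4986/1.0422 = 0.4785
Terminal stock prices: S_uu = 367, S_ud = 135, S_dd = 49.66
Terminal payoffs (S − K): max(262, 0) = 262, max(30, 0) = 30, max(-55.34, 0) = 0
Node u (S = 222.6): V_u = e^(−0.1)·[0.4785·261.9680 + 0.5215·30.0000] = 127.5694
Node d (S = 81.88): V_d = e^(−0.1)·[0.4785·30.0000 + 0.5215·0.0000] = 12.9877
Node 0 (S = 135): V_0 = e^(−0.1)·[0.4785·127.5694 + 0.5215·12.9877] = 61.3568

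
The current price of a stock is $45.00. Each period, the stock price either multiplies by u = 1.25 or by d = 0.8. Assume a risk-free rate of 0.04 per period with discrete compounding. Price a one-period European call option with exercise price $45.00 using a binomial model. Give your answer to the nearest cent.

Risk-neutral probability p = (1 + 0.04 − 0.8)/(1.25 − 0.8) = 0.2400/0.4500 = 0.5333
Terminal stock prices: S_u = 56.25, S_d = 36
Terminal payoffs (S − K): max(11.25, 0) = 11.25, max(-9, 0) = 0
Node 0 (S = 45): V_0 = 1/1.04·[0.5333·11.2500 + 0.4667·0.0000] = 5.7692

$5.77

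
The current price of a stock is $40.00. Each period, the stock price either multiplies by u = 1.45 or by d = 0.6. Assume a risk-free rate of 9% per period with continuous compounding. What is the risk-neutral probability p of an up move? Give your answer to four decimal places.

p = 0.5814

Risk-neutral probability p = (e^0.09 − 0.6)/(1.45 − 0.6) = 0.4942/0.8500 = 0.5814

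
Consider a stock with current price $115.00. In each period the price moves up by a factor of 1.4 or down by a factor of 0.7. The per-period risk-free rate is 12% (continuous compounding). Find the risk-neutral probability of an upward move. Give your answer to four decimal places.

Risk-neutral probability p = (e^0.12 − 0.7)/(1.4 − 0.7) = 0.4275/0.7000 = 0.6107

p = 0.6107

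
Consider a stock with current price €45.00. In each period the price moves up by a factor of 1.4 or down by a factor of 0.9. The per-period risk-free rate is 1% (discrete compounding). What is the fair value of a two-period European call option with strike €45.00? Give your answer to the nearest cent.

€5.99

Risk-neutral probability p = (1 + 0.01 − 0.9)/(1.4 − 0.9) = 0.1100/0.5000 = 0.2200
Terminal stock prices: S_uu = 88.2, S_ud = 56.7, S_dd = 36.45
Terminal payoffs (S − K): max(43.2, 0) = 43.2, max(11.7, 0) = 11.7, max(-8.55, 0) = 0
Node u (S = 63): V_u = 1/1.01·[0.2200·43.2000 + 0.7800·11.7000] = 18.4455
Node d (S = 40.5): V_d = 1/1.01·[0.2200·11.7000 + 0.7800·0.0000] = 2.5485
Node 0 (S = 45): V_0 = 1/1.01·[0.2200·18.4455 + 0.7800·2.5485] = 5.9860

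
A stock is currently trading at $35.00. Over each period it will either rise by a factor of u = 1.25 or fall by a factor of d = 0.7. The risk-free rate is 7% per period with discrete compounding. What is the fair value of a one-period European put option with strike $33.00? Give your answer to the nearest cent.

$2.60

Risk-neutral probability p = (1 + 0.07 − 0.7)/(1.25 − 0.7) = 0.3700/0.5500 = 0.6727
Terminal stock prices: S_u = 43.75, S_d = 24.5
Terminal payoffs (K − S): max(-10.75, 0) = 0, max(8.5, 0) = 8.5
Node 0 (S = 35): V_0 = 1/1.07·[0.6727·0.0000 + 0.3273·8.5000] = 2.5998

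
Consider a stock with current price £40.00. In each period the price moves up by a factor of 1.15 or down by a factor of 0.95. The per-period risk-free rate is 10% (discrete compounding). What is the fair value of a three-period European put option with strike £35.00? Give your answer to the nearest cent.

Risk-neutral probability p = (1 + 0.1 − 0.95)/(1.15 − 0.95) = 0.1500/0.2000 = 0.7500
Terminal stock prices: S_uuu = 60.83, S_uud = 50.25, S_udd = 41.52, S_ddd = 34.29
Terminal payoffs (K − S): max(-25.83, 0) = 0, max(-15.25, 0) = 0, max(-6.515, 0) = 0, max(0.705, 0) = 0.705
Node uu (S = 52.9): V_uu = 1/1.1·[0.7500·0.0000 + 0.2500·0.0000] = 0.0000
Node ud (S = 43.7): V_ud = 1/1.1·[0.7500·0.0000 + 0.2500·0.0000] = 0.0000
Node dd (S = 36.1): V_dd = 1/1.1·[0.7500·0.0000 + 0.2500·0.7050] = 0.1602
Node u (S = 46): V_u = 1/1.1·[0.7500·0.0000 + 0.2500·0.0000] = 0.0000
Node d (S = 38): V_d = 1/1.1·[0.7500·0.0000 + 0.2500·0.1602] = 0.0364
Node 0 (S = 40): V_0 = 1/1.1·[0.7500·0.0000 + 0.2500·0.0364] = 0.0083

£0.01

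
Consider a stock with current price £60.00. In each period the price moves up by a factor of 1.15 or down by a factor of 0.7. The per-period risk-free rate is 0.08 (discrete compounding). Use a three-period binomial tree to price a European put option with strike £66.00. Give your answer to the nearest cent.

Risk-neutral probability p = (1 + 0.08 − 0.7)/(1.15 − 0.7) = 0.3800/0.4500 = 0.8444
Terminal stock prices: S_uuu = 91.25, S_uud = 55.54, S_udd = 33.81, S_ddd = 20.58
Terminal payoffs (K − S): max(-25.25, 0) = 0, max(10.46, 0) = 10.46, max(32.19, 0) = 32.19, max(45.42, 0) = 45.42
Node uu (S = 79.35): V_uu = 1/1.08·[0.8444·0.0000 + 0.1556·10.4550] = 1.5059
Node ud (S = 48.3): V_ud = 1/1.08·[0.8444·10.4550 + 0.1556·32.1900] = 12.8111
Node dd (S = 29.4): V_dd = 1/1.08·[0.8444·32.1900 + 0.1556·45.4200] = 31.7111
Node u (S = 69): V_u = 1/1.08·[0.8444·1.5059 + 0.1556·12.8111] = 3.0226
Node d (S = 42): V_d = 1/1.08·[0.8444·12.8111 + 0.1556·31.7111] = 14.5844
Node 0 (S = 60): V_0 = 1/1.08·[0.8444·3.0226 + 0.1556·14.5844] = 4.4640

£4.46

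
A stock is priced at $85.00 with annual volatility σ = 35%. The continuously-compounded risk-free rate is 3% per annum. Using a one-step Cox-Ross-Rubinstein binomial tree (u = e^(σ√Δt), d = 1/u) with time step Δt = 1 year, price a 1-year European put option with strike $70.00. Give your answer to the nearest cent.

CRR parameters: u = e^(σ√Δt) = e^(0.35·√1) = 1.4191, d = 1/u = 0.7047
Per-period rate: rΔt = 0.03·1 = 0.03, so R = e^0.03 = 1.0305
Risk-neutral probability p = (e^0.03 − 0.7047)/(1.4191 − 0.7047) = 0.3258/0.7144 = 0.4560
Terminal stock prices: S_u = 120.6, S_d = 59.9
Terminal payoffs (K − S): max(-50.62, 0) = 0, max(10.1, 0) = 10.1
Node 0 (S = 85): V_0 = e^(−0.03)·[0.4560·0.0000 + 0.5440·10.1015] = 5.3327

$5.33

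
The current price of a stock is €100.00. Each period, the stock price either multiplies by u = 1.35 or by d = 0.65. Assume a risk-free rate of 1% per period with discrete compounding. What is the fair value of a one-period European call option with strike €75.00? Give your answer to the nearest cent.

€30.55

Risk-neutral probability p = (1 + 0.01 − 0.65)/(1.35 − 0.65) = 0.3600/0.7000 = 0.5143
Terminal stock prices: S_u = 135, S_d = 65
Terminal payoffs (S − K): max(60, 0) = 60, max(-10, 0) = 0
Node 0 (S = 100): V_0 = 1/1.01·[0.5143·60.0000 + 0.4857·0.0000] = 30.5516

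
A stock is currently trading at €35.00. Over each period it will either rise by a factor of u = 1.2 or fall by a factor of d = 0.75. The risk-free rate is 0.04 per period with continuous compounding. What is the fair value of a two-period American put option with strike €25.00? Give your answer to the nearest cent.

€0.61

Risk-neutral probability p = (e^0.04 − 0.75)/(1.2 − 0.75) = 0.2908/0.4500 = 0.6462
Terminal stock prices: S_uu = 50.4, S_ud = 31.5, S_dd = 19.69
Terminal payoffs (K − S): max(-25.4, 0) = 0, max(-6.5, 0) = 0, max(5.312, 0) = 5.312
Node u (S = 42): continuation = e^(−0.04)·[0.6462·0.0000 + 0.3538·0.0000] = 0.0000; exercise value = 0.0000 ≤ continuation, so V_u = 0.0000
Node d (S = 26.25): continuation = e^(−0.04)·[0.6462·0.0000 + 0.3538·5.3125] = 1.8056; exercise value = 0.0000 ≤ continuation, so V_d = 1.8056
Node 0 (S = 35): continuation = e^(−0.04)·[0.6462·0.0000 + 0.3538·1.8056] = 0.6137; exercise value = 0.0000 ≤ continuation, so V_0 = 0.6137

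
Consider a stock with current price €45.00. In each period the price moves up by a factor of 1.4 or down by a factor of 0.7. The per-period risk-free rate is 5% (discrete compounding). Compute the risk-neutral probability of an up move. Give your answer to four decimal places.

p = 0.5000

Risk-neutral probability p = (1 + 0.05 − 0.7)/(1.4 − 0.7) = 0.3500/0.7000 = 0.5000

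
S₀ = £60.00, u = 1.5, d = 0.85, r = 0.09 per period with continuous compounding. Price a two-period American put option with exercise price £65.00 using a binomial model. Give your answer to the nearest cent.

Risk-neutral probability p = (e^0.09 − 0.85)/(1.5 − 0.85) = 0.2442/0.6500 = 0.3757
Terminal stock prices: S_uu = 135, S_ud = 76.5, S_dd = 43.35
Terminal payoffs (K − S): max(-70, 0) = 0, max(-11.5, 0) = 0, max(21.65, 0) = 21.65
Node u (S = 90): continuation = e^(−0.09)·[0.3757·0.0000 + 0.6243·0.0000] = 0.0000; exercise value = 0.0000 ≤ continuation, so V_u = 0.0000
Node d (S = 51): continuation = e^(−0.09)·[0.3757·0.0000 + 0.6243·21.6500] = 12.3537; exercise value = 14.0000 > continuation, so V_d = 14.0000 (exercise)
Node 0 (S = 60): continuation = e^(−0.09)·[0.3757·0.0000 + 0.6243·14.0000] = 7.9885; exercise value = 5.0000 ≤ continuation, so V_0 = 7.9885

£7.99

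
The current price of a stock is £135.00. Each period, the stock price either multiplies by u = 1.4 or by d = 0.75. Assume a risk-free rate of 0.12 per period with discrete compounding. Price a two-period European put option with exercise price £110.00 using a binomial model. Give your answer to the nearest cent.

£5.04

Risk-neutral probability p = (1 + 0.12 − 0.75)/(1.4 − 0.75) = 0.3700/0.6500 = 0.5692
Terminal stock prices: S_uu = 264.6, S_ud = 141.8, S_dd = 75.94
Terminal payoffs (K − S): max(-154.6, 0) = 0, max(-31.75, 0) = 0, max(34.06, 0) = 34.06
Node u (S = 189): V_u = 1/1.12·[0.5692·0.0000 + 0.4308·0.0000] = 0.0000
Node d (S = 101.2): V_d = 1/1.12·[0.5692·0.0000 + 0.4308·34.0625] = 13.1010
Node 0 (S = 135): V_0 = 1/1.12·[0.5692·0.0000 + 0.4308·13.1010] = 5.0388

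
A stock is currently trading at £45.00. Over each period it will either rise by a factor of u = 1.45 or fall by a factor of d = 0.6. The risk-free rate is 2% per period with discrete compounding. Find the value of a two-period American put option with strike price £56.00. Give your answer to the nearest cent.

Risk-neutral probability p = (1 + 0.02 − 0.6)/(1.45 − 0.6) = 0.4200/0.8500 = 0.4941
Terminal stock prices: S_uu = 94.61, S_ud = 39.15, S_dd = 16.2
Terminal payoffs (K − S): max(-38.61, 0) = 0, max(16.85, 0) = 16.85, max(39.8, 0) = 39.8
Node u (S = 65.25): continuation = 1/1.02·[0.4941·0.0000 + 0.5059·16.8500] = 8.3570; exercise value = 0.0000 ≤ continuation, so V_u = 8.3570
Node d (S = 27): continuation = 1/1.02·[0.4941·16.8500 + 0.5059·39.8000] = 27.9020; exercise value = 29.0000 > continuation, so V_d = 29.0000 (exercise)
Node 0 (S = 45): continuation = 1/1.02·[0.4941·8.3570 + 0.5059·29.0000] = 18.4313; exercise value = 11.0000 ≤ continuation, so V_0 = 18.4313

£18.43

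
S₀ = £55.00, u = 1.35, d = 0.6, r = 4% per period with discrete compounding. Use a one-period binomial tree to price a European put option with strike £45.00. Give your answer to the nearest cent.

£4.77

Risk-neutral probability p = (1 + 0.04 − 0.6)/(1.35 − 0.6) = 0.4400/0.7500 = 0.5867
Terminal stock prices: S_u = 74.25, S_d = 33
Terminal payoffs (K − S): max(-29.25, 0) = 0, max(12, 0) = 12
Node 0 (S = 55): V_0 = 1/1.04·[0.5867·0.0000 + 0.4133·12.0000] = 4.7692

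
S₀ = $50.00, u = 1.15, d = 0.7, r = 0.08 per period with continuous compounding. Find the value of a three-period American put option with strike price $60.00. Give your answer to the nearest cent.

$10.00

Risk-neutral probability p = (e^0.08 − 0.7)/(1.15 − 0.7) = 0.3833/0.4500 = 0.8517
Terminal stock prices: S_uuu = 76.04, S_uud = 46.29, S_udd = 28.17, S_ddd = 17.15
Terminal payoffs (K − S): max(-16.04, 0) = 0, max(13.71, 0) = 13.71, max(31.83, 0) = 31.83, max(42.85, 0) = 42.85
Node uu (S = 66.12): continuation = e^(−0.08)·[0.8517·0.0000 + 0.1483·13.7125] = 1.8766; exercise value = 0.0000 ≤ continuation, so V_uu = 1.8766
Node ud (S = 40.25): continuation = e^(−0.08)·[0.8517·13.7125 + 0.1483·31.8250] = 15.1370; exercise value = 19.7500 > continuation, so V_ud = 19.7500 (exercise)
Node dd (S = 24.5): continuation = e^(−0.08)·[0.8517·31.8250 + 0.1483·42.8500] = 30.8870; exercise value = 35.5000 > continuation, so V_dd = 35.5000 (exercise)
Node u (S = 57.5): continuation = e^(−0.08)·[0.8517·1.8766 + 0.1483·19.7500] = 4.1783; exercise value = 2.5000 ≤ continuation, so V_u = 4.1783
Node d (S = 35): continuation = e^(−0.08)·[0.8517·19.7500 + 0.1483·35.5000] = 20.3870; exercise value = 25.0000 > continuation, so V_d = 25.0000 (exercise)
Node 0 (S = 50): continuation = e^(−0.08)·[0.8517·4.1783 + 0.1483·25.0000] = 6.7066; exercise value = 10.0000 > continuation, so V_0 = 10.0000 (exercise)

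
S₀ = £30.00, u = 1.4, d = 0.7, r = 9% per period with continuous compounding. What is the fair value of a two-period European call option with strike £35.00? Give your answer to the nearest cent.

£6.30

Risk-neutral probability p = (e^0.09 − 0.7)/(1.4 − 0.7) = 0.3942/0.7000 = 0.5631
Terminal stock prices: S_uu = 58.8, S_ud = 29.4, S_dd = 14.7
Terminal payoffs (S − K): max(23.8, 0) = 23.8, max(-5.6, 0) = 0, max(-20.3, 0) = 0
Node u (S = 42): V_u = e^(−0.09)·[0.5631·23.8000 + 0.4369·0.0000] = 12.2484
Node d (S = 21): V_d = e^(−0.09)·[0.5631·0.0000 + 0.4369·0.0000] = 0.0000
Node 0 (S = 30): V_0 = e^(−0.09)·[0.5631·12.2484 + 0.4369·0.0000] = 6.3035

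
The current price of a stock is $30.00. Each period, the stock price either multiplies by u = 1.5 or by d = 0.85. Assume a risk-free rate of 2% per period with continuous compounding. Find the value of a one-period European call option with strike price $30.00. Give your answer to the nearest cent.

Risk-neutral probability p = (e^0.02 − 0.85)/(1.5 − 0.85) = 0.1702/0.6500 = 0.2618
Terminal stock prices: S_u = 45, S_d = 25.5
Terminal payoffs (S − K): max(15, 0) = 15, max(-4.5, 0) = 0
Node 0 (S = 30): V_0 = e^(−0.02)·[0.2618·15.0000 + 0.7382·0.0000] = 3.8499

$3.85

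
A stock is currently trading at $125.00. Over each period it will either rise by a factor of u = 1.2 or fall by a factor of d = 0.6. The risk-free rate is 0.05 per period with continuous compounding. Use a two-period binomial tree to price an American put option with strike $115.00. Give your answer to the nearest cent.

$13.65

Risk-neutral probability p = (e^0.05 − 0.6)/(1.2 − 0.6) = 0.4513/0.6000 = 0.7521
Terminal stock prices: S_uu = 180, S_ud = 90, S_dd = 45
Terminal payoffs (K − S): max(-65, 0) = 0, max(25, 0) = 25, max(70, 0) = 70
Node u (S = 150): continuation = e^(−0.05)·[0.7521·0.0000 + 0.2479·25.0000] = 5.8948; exercise value = 0.0000 ≤ continuation, so V_u = 5.8948
Node d (S = 75): continuation = e^(−0.05)·[0.7521·25.0000 + 0.2479·70.0000] = 34.3914; exercise value = 40.0000 > continuation, so V_d = 40.0000 (exercise)
Node 0 (S = 125): continuation = e^(−0.05)·[0.7521·5.8948 + 0.2479·40.0000] = 13.6491; exercise value = 0.0000 ≤ continuation, so V_0 = 13.6491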